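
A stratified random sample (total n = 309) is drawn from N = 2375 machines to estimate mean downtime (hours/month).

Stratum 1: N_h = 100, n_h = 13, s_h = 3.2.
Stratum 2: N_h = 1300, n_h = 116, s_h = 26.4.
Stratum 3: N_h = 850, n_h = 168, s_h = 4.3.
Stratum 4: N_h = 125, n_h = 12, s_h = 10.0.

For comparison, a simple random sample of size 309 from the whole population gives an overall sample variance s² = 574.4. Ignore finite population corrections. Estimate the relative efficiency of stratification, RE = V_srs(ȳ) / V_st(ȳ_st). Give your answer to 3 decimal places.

V̂(ȳ_st) = Σ W_h² s_h²/n_h, with W_h = N_h/N and N = 2375:
  stratum 1: (100/2375)²·3.2²/13 = 0.00139646
  stratum 2: (1300/2375)²·26.4²/116 = 1.80015
  stratum 3: (850/2375)²·4.3²/168 = 0.0140974
  stratum 4: (125/2375)²·10.0²/12 = 0.023084
V_st = 1.83873
V_srs = s²/n = 574.4/309 = 1.8589
Relative efficiency = V_srs / V_st = 1.8589/1.83873 = 1.0110

RE ≈ 1.011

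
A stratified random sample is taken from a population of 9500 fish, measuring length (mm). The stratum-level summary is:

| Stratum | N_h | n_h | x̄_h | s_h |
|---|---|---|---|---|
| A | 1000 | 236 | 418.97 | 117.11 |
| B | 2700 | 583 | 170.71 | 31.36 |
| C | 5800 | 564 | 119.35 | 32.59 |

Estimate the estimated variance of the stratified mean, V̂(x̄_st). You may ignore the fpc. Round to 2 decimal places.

V̂(x̄_st) = Σ W_h² s_h²/n_h, with W_h = N_h/N and N = 9500:
  stratum A: (1000/9500)²·117.11²/236 = 0.643915
  stratum B: (2700/9500)²·31.36²/583 = 0.136259
  stratum C: (5800/9500)²·32.59²/564 = 0.701937
V̂(x̄_st) = 1.48211

V̂(x̄_st) ≈ 1.48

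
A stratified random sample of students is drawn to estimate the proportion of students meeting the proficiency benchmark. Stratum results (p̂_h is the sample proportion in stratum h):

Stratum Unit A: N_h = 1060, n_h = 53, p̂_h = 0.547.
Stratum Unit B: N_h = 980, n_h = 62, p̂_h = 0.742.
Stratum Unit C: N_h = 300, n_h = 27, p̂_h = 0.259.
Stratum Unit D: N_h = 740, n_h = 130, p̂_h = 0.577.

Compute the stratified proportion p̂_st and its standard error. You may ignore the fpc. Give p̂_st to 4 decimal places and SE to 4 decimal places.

N = 3080; stratum weights W_h = N_h/N.
p̂_st = Σ W_h p̂_h = (1060·0.547 + 980·0.742 + 300·0.259 + 740·0.577)/3080 = 0.58820
V̂(p̂_st) = Σ W_h² p̂_h(1−p̂_h)/(n_h−1):
  stratum Unit A: (1060/3080)²·0.547·0.453/52 = 0.000564407
  stratum Unit B: (980/3080)²·0.742·0.258/61 = 0.00031772
  stratum Unit C: (300/3080)²·0.259·0.741/26 = 7.00303e-05
  stratum Unit D: (740/3080)²·0.577·0.423/129 = 0.000109217
V̂(p̂_st) = 0.00106137; SE = √V̂ = 0.0325787

p̂_st ≈ 0.5882, SE ≈ 0.0326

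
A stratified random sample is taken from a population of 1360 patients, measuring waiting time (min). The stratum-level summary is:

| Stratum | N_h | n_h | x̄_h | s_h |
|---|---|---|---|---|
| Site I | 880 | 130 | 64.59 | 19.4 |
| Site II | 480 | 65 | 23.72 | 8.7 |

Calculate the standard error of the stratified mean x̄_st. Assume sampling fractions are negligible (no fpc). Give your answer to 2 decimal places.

SE(x̄_st) ≈ 1.16

V̂(x̄_st) = Σ W_h² s_h²/n_h, with W_h = N_h/N and N = 1360:
  stratum Site I: (880/1360)²·19.4²/130 = 1.21213
  stratum Site II: (480/1360)²·8.7²/65 = 0.145054
V̂(x̄_st) = 1.35718
SE(x̄_st) = √1.35718 = 1.16498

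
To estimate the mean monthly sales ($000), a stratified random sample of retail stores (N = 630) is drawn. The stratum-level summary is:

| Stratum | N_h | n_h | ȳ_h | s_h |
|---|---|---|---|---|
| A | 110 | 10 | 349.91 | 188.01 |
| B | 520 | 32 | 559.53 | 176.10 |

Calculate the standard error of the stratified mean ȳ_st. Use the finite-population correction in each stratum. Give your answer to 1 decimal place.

V̂(ȳ_st) = Σ W_h² (1 − n_h/N_h) s_h²/n_h, with W_h = N_h/N and N = 630:
  stratum A: (110/630)²·(1 − 10/110)·188.01²/10 = 97.9656
  stratum B: (520/630)²·(1 − 32/520)·176.10²/32 = 619.599
V̂(ȳ_st) = 717.565
SE(ȳ_st) = √717.565 = 26.7874

SE(ȳ_st) ≈ 26.8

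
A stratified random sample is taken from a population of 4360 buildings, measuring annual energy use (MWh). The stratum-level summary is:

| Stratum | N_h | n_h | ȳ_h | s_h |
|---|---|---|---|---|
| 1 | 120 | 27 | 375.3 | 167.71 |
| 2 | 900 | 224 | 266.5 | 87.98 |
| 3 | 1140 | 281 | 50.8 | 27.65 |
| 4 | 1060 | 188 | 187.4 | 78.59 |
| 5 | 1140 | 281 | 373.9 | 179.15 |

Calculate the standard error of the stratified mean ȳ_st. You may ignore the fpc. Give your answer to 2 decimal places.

SE(ȳ_st) ≈ 3.49

V̂(ȳ_st) = Σ W_h² s_h²/n_h, with W_h = N_h/N and N = 4360:
  stratum 1: (120/4360)²·167.71²/27 = 0.789121
  stratum 2: (900/4360)²·87.98²/224 = 1.47242
  stratum 3: (1140/4360)²·27.65²/281 = 0.186003
  stratum 4: (1060/4360)²·78.59²/188 = 1.94185
  stratum 5: (1140/4360)²·179.15²/281 = 7.80844
V̂(ȳ_st) = 12.1978
SE(ȳ_st) = √12.1978 = 3.49254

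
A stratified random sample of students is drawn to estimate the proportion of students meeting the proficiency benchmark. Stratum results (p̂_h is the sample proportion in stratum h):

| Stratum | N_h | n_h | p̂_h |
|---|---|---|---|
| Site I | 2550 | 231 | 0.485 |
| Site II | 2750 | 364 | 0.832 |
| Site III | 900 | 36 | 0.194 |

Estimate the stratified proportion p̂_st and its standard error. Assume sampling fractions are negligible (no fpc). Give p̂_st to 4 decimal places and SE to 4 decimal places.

p̂_st ≈ 0.5967, SE ≈ 0.0188

N = 6200; stratum weights W_h = N_h/N.
p̂_st = Σ W_h p̂_h = (2550·0.485 + 2750·0.832 + 900·0.194)/6200 = 0.59667
V̂(p̂_st) = Σ W_h² p̂_h(1−p̂_h)/(n_h−1):
  stratum Site I: (2550/6200)²·0.485·0.515/230 = 0.000183704
  stratum Site II: (2750/6200)²·0.832·0.168/363 = 7.57544e-05
  stratum Site III: (900/6200)²·0.194·0.806/35 = 9.41392e-05
V̂(p̂_st) = 0.000353597; SE = √V̂ = 0.0188042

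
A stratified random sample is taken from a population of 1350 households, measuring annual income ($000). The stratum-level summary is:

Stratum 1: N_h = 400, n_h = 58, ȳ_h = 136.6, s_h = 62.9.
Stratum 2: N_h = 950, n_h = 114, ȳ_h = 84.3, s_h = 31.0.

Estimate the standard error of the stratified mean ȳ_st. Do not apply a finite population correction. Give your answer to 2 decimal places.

SE(ȳ_st) ≈ 3.19

V̂(ȳ_st) = Σ W_h² s_h²/n_h, with W_h = N_h/N and N = 1350:
  stratum 1: (400/1350)²·62.9²/58 = 5.98861
  stratum 2: (950/1350)²·31.0²/114 = 4.17444
V̂(ȳ_st) = 10.163
SE(ȳ_st) = √10.163 = 3.18795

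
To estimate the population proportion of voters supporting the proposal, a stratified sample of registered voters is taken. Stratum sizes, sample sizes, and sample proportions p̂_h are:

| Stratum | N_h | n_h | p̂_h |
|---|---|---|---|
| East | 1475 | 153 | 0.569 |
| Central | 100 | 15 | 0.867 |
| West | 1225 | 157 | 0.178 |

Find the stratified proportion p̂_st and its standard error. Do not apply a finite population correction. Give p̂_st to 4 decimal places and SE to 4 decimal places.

N = 2800; stratum weights W_h = N_h/N.
p̂_st = Σ W_h p̂_h = (1475·0.569 + 100·0.867 + 1225·0.178)/2800 = 0.40858
V̂(p̂_st) = Σ W_h² p̂_h(1−p̂_h)/(n_h−1):
  stratum East: (1475/2800)²·0.569·0.431/152 = 0.000447728
  stratum Central: (100/2800)²·0.867·0.133/14 = 1.05057e-05
  stratum West: (1225/2800)²·0.178·0.822/156 = 0.000179524
V̂(p̂_st) = 0.000637758; SE = √V̂ = 0.0252539

p̂_st ≈ 0.4086, SE ≈ 0.0253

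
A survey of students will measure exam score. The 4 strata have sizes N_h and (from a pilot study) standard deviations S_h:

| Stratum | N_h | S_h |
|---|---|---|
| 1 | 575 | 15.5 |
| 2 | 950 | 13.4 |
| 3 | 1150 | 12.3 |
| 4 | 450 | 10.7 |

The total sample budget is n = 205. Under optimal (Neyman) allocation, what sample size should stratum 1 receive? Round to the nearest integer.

Neyman allocation: n_h = n · N_h S_h / Σ N_i S_i, with n = 205.
  stratum 1: N_h·S_h = 575·15.5 = 8912.50
  stratum 2: N_h·S_h = 950·13.4 = 12730.00
  stratum 3: N_h·S_h = 1150·12.3 = 14145.00
  stratum 4: N_h·S_h = 450·10.7 = 4815.00
Σ N_h S_h = 40602.50
n for stratum 1 = 205·8912.50/40602.50 = 44.999 → 45

45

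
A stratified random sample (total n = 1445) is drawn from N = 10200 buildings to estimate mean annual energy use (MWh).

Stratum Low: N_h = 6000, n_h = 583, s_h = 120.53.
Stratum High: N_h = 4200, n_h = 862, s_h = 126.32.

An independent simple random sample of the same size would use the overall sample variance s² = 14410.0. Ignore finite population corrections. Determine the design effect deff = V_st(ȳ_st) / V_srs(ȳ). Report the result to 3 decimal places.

deff ≈ 1.179

V̂(ȳ_st) = Σ W_h² s_h²/n_h, with W_h = N_h/N and N = 10200:
  stratum Low: (6000/10200)²·120.53²/583 = 8.62232
  stratum High: (4200/10200)²·126.32²/862 = 3.13859
V_st = 11.7609
V_srs = s²/n = 14410.0/1445 = 9.97232
deff = V_st / V_srs = 11.7609/9.97232 = 1.1794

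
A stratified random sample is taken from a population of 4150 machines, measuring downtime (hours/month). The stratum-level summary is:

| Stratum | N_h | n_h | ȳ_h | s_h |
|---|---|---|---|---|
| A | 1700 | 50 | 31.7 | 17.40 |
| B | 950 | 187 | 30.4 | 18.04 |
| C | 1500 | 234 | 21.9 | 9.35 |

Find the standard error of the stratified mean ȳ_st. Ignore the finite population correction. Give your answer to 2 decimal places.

SE(ȳ_st) ≈ 1.08

V̂(ȳ_st) = Σ W_h² s_h²/n_h, with W_h = N_h/N and N = 4150:
  stratum A: (1700/4150)²·17.40²/50 = 1.01609
  stratum B: (950/4150)²·18.04²/187 = 0.0911974
  stratum C: (1500/4150)²·9.35²/234 = 0.0488083
V̂(ȳ_st) = 1.15609
SE(ȳ_st) = √1.15609 = 1.07522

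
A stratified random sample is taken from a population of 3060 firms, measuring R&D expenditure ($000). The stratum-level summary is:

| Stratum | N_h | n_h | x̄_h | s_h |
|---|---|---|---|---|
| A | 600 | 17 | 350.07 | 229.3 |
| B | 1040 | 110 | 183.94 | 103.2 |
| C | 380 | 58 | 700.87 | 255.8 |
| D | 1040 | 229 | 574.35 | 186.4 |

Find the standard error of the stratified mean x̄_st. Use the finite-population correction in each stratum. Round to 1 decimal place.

SE(x̄_st) ≈ 12.4

V̂(x̄_st) = Σ W_h² (1 − n_h/N_h) s_h²/n_h, with W_h = N_h/N and N = 3060:
  stratum A: (600/3060)²·(1 − 17/600)·229.3²/17 = 115.541
  stratum B: (1040/3060)²·(1 − 110/1040)·103.2²/110 = 10.0009
  stratum C: (380/3060)²·(1 − 58/380)·255.8²/58 = 14.7425
  stratum D: (1040/3060)²·(1 − 229/1040)·186.4²/229 = 13.6668
V̂(x̄_st) = 153.951
SE(x̄_st) = √153.951 = 12.4077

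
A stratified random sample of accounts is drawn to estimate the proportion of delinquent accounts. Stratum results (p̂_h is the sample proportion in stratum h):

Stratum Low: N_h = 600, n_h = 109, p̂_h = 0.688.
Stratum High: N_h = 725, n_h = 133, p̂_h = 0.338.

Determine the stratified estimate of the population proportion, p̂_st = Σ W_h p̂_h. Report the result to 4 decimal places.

N = 1325; stratum weights W_h = N_h/N.
p̂_st = Σ W_h p̂_h = (600·0.688 + 725·0.338)/1325 = 0.49649

p̂_st ≈ 0.4965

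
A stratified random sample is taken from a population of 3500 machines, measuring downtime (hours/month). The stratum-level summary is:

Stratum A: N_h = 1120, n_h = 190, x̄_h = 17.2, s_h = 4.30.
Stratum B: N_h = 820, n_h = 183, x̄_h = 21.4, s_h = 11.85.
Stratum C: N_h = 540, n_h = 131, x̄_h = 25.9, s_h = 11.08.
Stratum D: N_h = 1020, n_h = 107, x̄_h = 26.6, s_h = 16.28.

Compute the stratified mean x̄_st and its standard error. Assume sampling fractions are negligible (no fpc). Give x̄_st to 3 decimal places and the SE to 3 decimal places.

x̄_st ≈ 22.266, SE ≈ 0.534

x̄_st = Σ W_h x̄_h = (1120·17.2 + 820·21.4 + 540·25.9 + 1020·26.6)/3500 = 22.26571
V̂(x̄_st) = Σ W_h² s_h²/n_h, with W_h = N_h/N and N = 3500:
  stratum A: (1120/3500)²·4.30²/190 = 0.00996514
  stratum B: (820/3500)²·11.85²/183 = 0.0421189
  stratum C: (540/3500)²·11.08²/131 = 0.0223079
  stratum D: (1020/3500)²·16.28²/107 = 0.210373
V̂(x̄_st) = 0.284765
SE(x̄_st) = √0.284765 = 0.533633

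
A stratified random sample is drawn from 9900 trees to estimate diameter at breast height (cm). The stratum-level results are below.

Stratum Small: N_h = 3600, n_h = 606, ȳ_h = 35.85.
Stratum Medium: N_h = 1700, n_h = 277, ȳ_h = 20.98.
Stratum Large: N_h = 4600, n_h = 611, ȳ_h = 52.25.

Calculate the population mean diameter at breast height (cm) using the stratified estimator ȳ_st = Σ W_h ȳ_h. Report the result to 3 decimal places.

ȳ_st ≈ 40.917

N = Σ N_h = 9900. Stratum weights W_h = N_h/N.
ȳ_st = (3600·35.85 + 1700·20.98 + 4600·52.25) / 9900 = 40.91677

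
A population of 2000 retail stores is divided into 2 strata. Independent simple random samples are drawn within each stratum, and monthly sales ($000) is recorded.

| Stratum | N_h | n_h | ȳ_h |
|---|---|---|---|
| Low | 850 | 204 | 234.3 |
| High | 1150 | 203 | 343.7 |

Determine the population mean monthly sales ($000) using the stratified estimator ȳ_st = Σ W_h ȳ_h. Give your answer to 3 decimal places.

ȳ_st ≈ 297.205

N = Σ N_h = 2000. Stratum weights W_h = N_h/N.
ȳ_st = (850·234.3 + 1150·343.7) / 2000 = 297.20500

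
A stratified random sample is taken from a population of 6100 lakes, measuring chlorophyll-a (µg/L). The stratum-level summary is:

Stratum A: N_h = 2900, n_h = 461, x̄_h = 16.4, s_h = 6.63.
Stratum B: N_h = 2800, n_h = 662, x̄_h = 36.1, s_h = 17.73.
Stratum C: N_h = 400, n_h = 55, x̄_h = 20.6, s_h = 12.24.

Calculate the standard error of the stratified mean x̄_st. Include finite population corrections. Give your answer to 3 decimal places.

V̂(x̄_st) = Σ W_h² (1 − n_h/N_h) s_h²/n_h, with W_h = N_h/N and N = 6100:
  stratum A: (2900/6100)²·(1 − 461/2900)·6.63²/461 = 0.0181249
  stratum B: (2800/6100)²·(1 − 662/2800)·17.73²/662 = 0.0763951
  stratum C: (400/6100)²·(1 − 55/400)·12.24²/55 = 0.0101023
V̂(x̄_st) = 0.104622
SE(x̄_st) = √0.104622 = 0.323454

SE(x̄_st) ≈ 0.323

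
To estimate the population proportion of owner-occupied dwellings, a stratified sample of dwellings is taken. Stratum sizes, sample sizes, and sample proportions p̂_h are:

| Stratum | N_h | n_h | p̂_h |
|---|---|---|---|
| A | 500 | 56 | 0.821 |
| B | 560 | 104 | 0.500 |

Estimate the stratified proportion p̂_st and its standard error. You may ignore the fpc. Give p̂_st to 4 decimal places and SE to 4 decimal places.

p̂_st ≈ 0.6514, SE ≈ 0.0357

N = 1060; stratum weights W_h = N_h/N.
p̂_st = Σ W_h p̂_h = (500·0.821 + 560·0.500)/1060 = 0.65142
V̂(p̂_st) = Σ W_h² p̂_h(1−p̂_h)/(n_h−1):
  stratum A: (500/1060)²·0.821·0.179/55 = 0.000594514
  stratum B: (560/1060)²·0.500·0.500/103 = 0.000677434
V̂(p̂_st) = 0.00127195; SE = √V̂ = 0.0356644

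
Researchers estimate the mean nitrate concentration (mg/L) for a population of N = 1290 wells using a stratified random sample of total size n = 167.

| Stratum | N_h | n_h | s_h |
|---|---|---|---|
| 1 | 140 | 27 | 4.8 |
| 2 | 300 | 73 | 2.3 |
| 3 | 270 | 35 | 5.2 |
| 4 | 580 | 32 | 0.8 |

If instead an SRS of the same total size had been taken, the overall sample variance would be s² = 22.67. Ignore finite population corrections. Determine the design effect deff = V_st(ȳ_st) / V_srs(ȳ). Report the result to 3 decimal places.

V̂(ȳ_st) = Σ W_h² s_h²/n_h, with W_h = N_h/N and N = 1290:
  stratum 1: (140/1290)²·4.8²/27 = 0.0100507
  stratum 2: (300/1290)²·2.3²/73 = 0.00391919
  stratum 3: (270/1290)²·5.2²/35 = 0.0338444
  stratum 4: (580/1290)²·0.8²/32 = 0.00404303
V_st = 0.0518573
V_srs = s²/n = 22.67/167 = 0.135749
deff = V_st / V_srs = 0.0518573/0.135749 = 0.3820

deff ≈ 0.382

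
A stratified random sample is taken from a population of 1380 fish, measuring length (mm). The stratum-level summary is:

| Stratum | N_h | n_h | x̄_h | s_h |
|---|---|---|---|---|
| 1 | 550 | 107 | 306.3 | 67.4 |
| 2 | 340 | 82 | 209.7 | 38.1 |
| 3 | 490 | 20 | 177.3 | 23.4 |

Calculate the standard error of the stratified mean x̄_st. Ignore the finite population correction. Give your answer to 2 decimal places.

V̂(x̄_st) = Σ W_h² s_h²/n_h, with W_h = N_h/N and N = 1380:
  stratum 1: (550/1380)²·67.4²/107 = 6.74378
  stratum 2: (340/1380)²·38.1²/82 = 1.07457
  stratum 3: (490/1380)²·23.4²/20 = 3.45172
V̂(x̄_st) = 11.2701
SE(x̄_st) = √11.2701 = 3.35709

SE(x̄_st) ≈ 3.36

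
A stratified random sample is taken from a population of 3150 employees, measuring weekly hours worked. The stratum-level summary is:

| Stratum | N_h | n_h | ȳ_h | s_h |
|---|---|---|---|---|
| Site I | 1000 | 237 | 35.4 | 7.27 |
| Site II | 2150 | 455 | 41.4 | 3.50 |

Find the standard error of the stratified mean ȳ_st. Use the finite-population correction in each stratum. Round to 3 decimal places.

V̂(ȳ_st) = Σ W_h² (1 − n_h/N_h) s_h²/n_h, with W_h = N_h/N and N = 3150:
  stratum Site I: (1000/3150)²·(1 − 237/1000)·7.27²/237 = 0.0171484
  stratum Site II: (2150/3150)²·(1 − 455/2150)·3.50²/455 = 0.00988807
V̂(ȳ_st) = 0.0270365
SE(ȳ_st) = √0.0270365 = 0.164428

SE(ȳ_st) ≈ 0.164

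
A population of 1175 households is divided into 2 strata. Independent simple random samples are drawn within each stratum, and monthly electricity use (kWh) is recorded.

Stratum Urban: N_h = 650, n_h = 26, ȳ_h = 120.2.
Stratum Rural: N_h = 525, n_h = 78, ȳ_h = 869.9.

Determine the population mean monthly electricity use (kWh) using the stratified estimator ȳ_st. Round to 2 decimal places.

ȳ_st ≈ 455.17

N = Σ N_h = 1175. Stratum weights W_h = N_h/N.
ȳ_st = (650·120.2 + 525·869.9) / 1175 = 455.1723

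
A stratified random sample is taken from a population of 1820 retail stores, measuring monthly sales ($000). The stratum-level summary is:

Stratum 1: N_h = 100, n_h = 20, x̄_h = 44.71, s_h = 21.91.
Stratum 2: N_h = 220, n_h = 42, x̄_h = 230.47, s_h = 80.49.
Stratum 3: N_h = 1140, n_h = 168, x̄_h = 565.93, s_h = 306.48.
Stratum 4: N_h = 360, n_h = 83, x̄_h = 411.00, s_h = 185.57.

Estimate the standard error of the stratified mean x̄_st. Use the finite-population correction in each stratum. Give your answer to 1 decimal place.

SE(x̄_st) ≈ 14.2

V̂(x̄_st) = Σ W_h² (1 − n_h/N_h) s_h²/n_h, with W_h = N_h/N and N = 1820:
  stratum 1: (100/1820)²·(1 − 20/100)·21.91²/20 = 0.0579698
  stratum 2: (220/1820)²·(1 − 42/220)·80.49²/42 = 1.82362
  stratum 3: (1140/1820)²·(1 − 168/1140)·306.48²/168 = 187.035
  stratum 4: (360/1820)²·(1 − 83/360)·185.57²/83 = 12.4904
V̂(x̄_st) = 201.407
SE(x̄_st) = √201.407 = 14.1918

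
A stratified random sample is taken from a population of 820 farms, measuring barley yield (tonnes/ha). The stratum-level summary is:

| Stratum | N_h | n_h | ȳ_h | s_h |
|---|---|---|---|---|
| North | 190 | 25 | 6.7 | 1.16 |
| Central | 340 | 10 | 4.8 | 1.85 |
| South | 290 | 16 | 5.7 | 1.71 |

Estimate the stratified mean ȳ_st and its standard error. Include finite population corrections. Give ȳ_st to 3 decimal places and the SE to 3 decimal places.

ȳ_st = Σ W_h ȳ_h = (190·6.7 + 340·4.8 + 290·5.7)/820 = 5.55854
V̂(ȳ_st) = Σ W_h² (1 − n_h/N_h) s_h²/n_h, with W_h = N_h/N and N = 820:
  stratum North: (190/820)²·(1 − 25/190)·1.16²/25 = 0.00250949
  stratum Central: (340/820)²·(1 − 10/340)·1.85²/10 = 0.0571095
  stratum South: (290/820)²·(1 − 16/290)·1.71²/16 = 0.021597
V̂(ȳ_st) = 0.081216
SE(ȳ_st) = √0.081216 = 0.284984

ȳ_st ≈ 5.559, SE ≈ 0.285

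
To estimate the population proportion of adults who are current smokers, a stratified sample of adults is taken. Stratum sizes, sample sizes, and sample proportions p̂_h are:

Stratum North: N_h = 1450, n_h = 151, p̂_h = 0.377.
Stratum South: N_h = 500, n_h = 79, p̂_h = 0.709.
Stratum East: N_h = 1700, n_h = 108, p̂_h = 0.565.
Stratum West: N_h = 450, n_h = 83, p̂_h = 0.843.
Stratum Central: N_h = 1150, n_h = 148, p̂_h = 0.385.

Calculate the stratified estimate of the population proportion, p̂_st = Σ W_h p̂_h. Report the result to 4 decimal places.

p̂_st ≈ 0.5112

N = 5250; stratum weights W_h = N_h/N.
p̂_st = Σ W_h p̂_h = (1450·0.377 + 500·0.709 + 1700·0.565 + 450·0.843 + 1150·0.385)/5250 = 0.51119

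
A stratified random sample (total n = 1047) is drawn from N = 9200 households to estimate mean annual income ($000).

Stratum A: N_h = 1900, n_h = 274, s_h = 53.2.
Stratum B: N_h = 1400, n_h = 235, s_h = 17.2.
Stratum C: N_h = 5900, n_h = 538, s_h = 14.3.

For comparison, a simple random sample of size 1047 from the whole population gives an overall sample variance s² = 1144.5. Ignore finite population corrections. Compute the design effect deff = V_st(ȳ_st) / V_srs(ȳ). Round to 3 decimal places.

V̂(ȳ_st) = Σ W_h² s_h²/n_h, with W_h = N_h/N and N = 9200:
  stratum A: (1900/9200)²·53.2²/274 = 0.440559
  stratum B: (1400/9200)²·17.2²/235 = 0.0291521
  stratum C: (5900/9200)²·14.3²/538 = 0.156321
V_st = 0.626033
V_srs = s²/n = 1144.5/1047 = 1.09312
deff = V_st / V_srs = 0.626033/1.09312 = 0.5727

deff ≈ 0.573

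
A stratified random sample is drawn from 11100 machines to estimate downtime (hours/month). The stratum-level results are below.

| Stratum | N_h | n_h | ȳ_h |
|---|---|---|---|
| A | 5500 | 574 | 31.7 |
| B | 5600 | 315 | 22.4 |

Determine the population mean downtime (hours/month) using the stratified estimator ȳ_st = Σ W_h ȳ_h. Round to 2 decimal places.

ȳ_st ≈ 27.01

N = Σ N_h = 11100. Stratum weights W_h = N_h/N.
ȳ_st = (5500·31.7 + 5600·22.4) / 11100 = 27.0081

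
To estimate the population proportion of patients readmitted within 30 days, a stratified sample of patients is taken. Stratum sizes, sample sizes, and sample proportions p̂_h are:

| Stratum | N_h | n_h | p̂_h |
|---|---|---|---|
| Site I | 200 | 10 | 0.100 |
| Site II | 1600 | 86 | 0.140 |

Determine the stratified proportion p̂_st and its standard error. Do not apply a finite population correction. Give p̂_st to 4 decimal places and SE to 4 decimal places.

N = 1800; stratum weights W_h = N_h/N.
p̂_st = Σ W_h p̂_h = (200·0.100 + 1600·0.140)/1800 = 0.13556
V̂(p̂_st) = Σ W_h² p̂_h(1−p̂_h)/(n_h−1):
  stratum Site I: (200/1800)²·0.100·0.900/9 = 0.000123457
  stratum Site II: (1600/1800)²·0.140·0.860/85 = 0.00111919
V̂(p̂_st) = 0.00124264; SE = √V̂ = 0.0352511

p̂_st ≈ 0.1356, SE ≈ 0.0353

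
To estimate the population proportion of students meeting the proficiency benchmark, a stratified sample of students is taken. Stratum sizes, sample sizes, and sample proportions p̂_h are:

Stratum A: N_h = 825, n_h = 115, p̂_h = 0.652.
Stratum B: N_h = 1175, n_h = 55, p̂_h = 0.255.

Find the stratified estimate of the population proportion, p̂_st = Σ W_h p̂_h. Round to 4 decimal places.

N = 2000; stratum weights W_h = N_h/N.
p̂_st = Σ W_h p̂_h = (825·0.652 + 1175·0.255)/2000 = 0.41876

p̂_st ≈ 0.4188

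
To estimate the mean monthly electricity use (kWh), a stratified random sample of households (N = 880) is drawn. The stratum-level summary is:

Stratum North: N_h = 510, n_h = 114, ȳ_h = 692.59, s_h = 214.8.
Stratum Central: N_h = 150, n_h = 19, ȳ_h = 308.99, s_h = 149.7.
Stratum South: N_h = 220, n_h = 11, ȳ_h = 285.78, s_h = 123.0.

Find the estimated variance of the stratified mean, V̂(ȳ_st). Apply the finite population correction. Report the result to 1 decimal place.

V̂(ȳ_st) = Σ W_h² (1 − n_h/N_h) s_h²/n_h, with W_h = N_h/N and N = 880:
  stratum North: (510/880)²·(1 − 114/510)·214.8²/114 = 105.551
  stratum Central: (150/880)²·(1 − 19/150)·149.7²/19 = 29.9287
  stratum South: (220/880)²·(1 − 11/220)·123.0²/11 = 81.6622
V̂(ȳ_st) = 217.142

V̂(ȳ_st) ≈ 217.1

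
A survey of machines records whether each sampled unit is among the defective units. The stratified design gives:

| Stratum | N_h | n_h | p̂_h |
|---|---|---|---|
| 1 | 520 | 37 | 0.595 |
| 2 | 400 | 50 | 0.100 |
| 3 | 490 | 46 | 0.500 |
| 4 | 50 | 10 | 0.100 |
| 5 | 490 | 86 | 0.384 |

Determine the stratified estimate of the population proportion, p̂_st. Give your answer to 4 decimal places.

p̂_st ≈ 0.4039

N = 1950; stratum weights W_h = N_h/N.
p̂_st = Σ W_h p̂_h = (520·0.595 + 400·0.100 + 490·0.500 + 50·0.100 + 490·0.384)/1950 = 0.40388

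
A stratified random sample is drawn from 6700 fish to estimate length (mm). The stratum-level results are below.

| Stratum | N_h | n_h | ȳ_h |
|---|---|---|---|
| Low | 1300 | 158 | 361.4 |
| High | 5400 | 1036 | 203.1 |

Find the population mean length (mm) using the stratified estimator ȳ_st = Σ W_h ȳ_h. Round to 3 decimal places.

ȳ_st ≈ 233.815

N = Σ N_h = 6700. Stratum weights W_h = N_h/N.
ȳ_st = (1300·361.4 + 5400·203.1) / 6700 = 233.81493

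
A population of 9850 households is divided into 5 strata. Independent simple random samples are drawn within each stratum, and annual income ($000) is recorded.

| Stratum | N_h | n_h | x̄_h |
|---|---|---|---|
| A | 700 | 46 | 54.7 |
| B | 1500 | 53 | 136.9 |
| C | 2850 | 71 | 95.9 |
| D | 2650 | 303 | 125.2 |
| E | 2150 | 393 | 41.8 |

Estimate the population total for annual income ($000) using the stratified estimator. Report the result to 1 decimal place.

τ̂_st = Σ N_h x̄_h = 700·54.7 + 1500·136.9 + 2850·95.9 + 2650·125.2 + 2150·41.8 = 938605.0

τ̂_st ≈ 938605.0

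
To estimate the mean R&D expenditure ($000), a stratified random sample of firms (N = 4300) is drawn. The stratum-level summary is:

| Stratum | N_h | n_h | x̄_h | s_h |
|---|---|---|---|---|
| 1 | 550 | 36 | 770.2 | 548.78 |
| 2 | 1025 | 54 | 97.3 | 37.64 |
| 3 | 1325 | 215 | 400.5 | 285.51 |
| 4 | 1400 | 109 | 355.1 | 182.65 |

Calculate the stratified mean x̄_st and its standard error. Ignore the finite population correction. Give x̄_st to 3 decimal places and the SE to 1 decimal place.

x̄_st = Σ W_h x̄_h = (550·770.2 + 1025·97.3 + 1325·400.5 + 1400·355.1)/4300 = 360.73140
V̂(x̄_st) = Σ W_h² s_h²/n_h, with W_h = N_h/N and N = 4300:
  stratum 1: (550/4300)²·548.78²/36 = 136.862
  stratum 2: (1025/4300)²·37.64²/54 = 1.49079
  stratum 3: (1325/4300)²·285.51²/215 = 35.9997
  stratum 4: (1400/4300)²·182.65²/109 = 32.4438
V̂(x̄_st) = 206.796
SE(x̄_st) = √206.796 = 14.3804

x̄_st ≈ 360.731, SE ≈ 14.4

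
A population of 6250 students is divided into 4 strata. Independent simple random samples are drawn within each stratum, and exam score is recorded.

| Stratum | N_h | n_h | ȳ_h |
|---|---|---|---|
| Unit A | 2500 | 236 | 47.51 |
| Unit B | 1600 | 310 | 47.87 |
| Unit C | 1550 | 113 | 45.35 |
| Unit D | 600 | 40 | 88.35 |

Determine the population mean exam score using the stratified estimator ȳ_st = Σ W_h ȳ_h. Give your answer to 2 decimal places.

ȳ_st ≈ 50.99

N = Σ N_h = 6250. Stratum weights W_h = N_h/N.
ȳ_st = (2500·47.51 + 1600·47.87 + 1550·45.35 + 600·88.35) / 6250 = 50.9871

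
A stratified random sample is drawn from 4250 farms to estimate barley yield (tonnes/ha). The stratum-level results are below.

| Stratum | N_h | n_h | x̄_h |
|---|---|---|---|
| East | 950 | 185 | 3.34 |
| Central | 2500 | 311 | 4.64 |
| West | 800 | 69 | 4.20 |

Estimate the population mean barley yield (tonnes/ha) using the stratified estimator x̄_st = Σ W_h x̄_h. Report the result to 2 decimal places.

N = Σ N_h = 4250. Stratum weights W_h = N_h/N.
x̄_st = (950·3.34 + 2500·4.64 + 800·4.20) / 4250 = 4.2666

x̄_st ≈ 4.27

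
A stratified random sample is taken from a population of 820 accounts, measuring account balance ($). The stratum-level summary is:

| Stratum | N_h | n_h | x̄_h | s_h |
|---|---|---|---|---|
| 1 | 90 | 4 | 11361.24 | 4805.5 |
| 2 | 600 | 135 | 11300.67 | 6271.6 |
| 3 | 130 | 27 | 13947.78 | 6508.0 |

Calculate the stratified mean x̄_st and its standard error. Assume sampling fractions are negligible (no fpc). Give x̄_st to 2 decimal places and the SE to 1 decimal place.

x̄_st ≈ 11726.98, SE ≈ 514.7

x̄_st = Σ W_h x̄_h = (90·11361.24 + 600·11300.67 + 130·13947.78)/820 = 11726.98171
V̂(x̄_st) = Σ W_h² s_h²/n_h, with W_h = N_h/N and N = 820:
  stratum 1: (90/820)²·4805.5²/4 = 69546.4
  stratum 2: (600/820)²·6271.6²/135 = 155990
  stratum 3: (130/820)²·6508.0²/27 = 39426.7
V̂(x̄_st) = 264963
SE(x̄_st) = √264963 = 514.746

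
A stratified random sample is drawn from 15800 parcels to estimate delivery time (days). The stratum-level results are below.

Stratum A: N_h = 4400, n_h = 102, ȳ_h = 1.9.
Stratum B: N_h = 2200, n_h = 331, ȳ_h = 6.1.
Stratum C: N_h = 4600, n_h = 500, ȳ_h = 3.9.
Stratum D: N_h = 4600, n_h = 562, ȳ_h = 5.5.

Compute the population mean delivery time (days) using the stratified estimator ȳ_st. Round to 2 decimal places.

ȳ_st ≈ 4.12

N = Σ N_h = 15800. Stratum weights W_h = N_h/N.
ȳ_st = (4400·1.9 + 2200·6.1 + 4600·3.9 + 4600·5.5) / 15800 = 4.1152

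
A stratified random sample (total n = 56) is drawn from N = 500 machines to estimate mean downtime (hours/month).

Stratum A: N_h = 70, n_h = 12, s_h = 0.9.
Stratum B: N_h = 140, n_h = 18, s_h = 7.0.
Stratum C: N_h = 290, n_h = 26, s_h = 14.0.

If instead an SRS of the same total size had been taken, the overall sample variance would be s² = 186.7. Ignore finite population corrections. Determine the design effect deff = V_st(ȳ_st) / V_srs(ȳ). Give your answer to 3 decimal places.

V̂(ȳ_st) = Σ W_h² s_h²/n_h, with W_h = N_h/N and N = 500:
  stratum A: (70/500)²·0.9²/12 = 0.001323
  stratum B: (140/500)²·7.0²/18 = 0.213422
  stratum C: (290/500)²·14.0²/26 = 2.53594
V_st = 2.75068
V_srs = s²/n = 186.7/56 = 3.33393
deff = V_st / V_srs = 2.75068/3.33393 = 0.8251

deff ≈ 0.825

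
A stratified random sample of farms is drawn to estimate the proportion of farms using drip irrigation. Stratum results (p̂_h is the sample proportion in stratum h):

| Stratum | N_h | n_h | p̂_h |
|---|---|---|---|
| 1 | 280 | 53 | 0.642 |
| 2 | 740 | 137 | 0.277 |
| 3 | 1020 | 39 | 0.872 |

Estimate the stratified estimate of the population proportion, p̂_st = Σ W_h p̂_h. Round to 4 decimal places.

p̂_st ≈ 0.6246

N = 2040; stratum weights W_h = N_h/N.
p̂_st = Σ W_h p̂_h = (280·0.642 + 740·0.277 + 1020·0.872)/2040 = 0.62460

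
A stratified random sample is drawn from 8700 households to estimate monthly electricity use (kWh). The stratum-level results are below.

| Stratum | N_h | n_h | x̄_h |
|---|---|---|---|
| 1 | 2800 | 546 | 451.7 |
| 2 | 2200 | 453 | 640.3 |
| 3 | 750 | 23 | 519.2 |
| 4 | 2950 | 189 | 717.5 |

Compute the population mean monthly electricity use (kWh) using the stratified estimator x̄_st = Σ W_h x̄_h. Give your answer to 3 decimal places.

x̄_st ≈ 595.339

N = Σ N_h = 8700. Stratum weights W_h = N_h/N.
x̄_st = (2800·451.7 + 2200·640.3 + 750·519.2 + 2950·717.5) / 8700 = 595.33851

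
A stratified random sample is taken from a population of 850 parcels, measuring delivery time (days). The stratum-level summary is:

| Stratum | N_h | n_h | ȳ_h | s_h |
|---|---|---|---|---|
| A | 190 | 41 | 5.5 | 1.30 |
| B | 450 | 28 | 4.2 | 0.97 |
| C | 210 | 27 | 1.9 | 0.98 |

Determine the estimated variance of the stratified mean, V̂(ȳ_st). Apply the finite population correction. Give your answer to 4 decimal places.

V̂(ȳ_st) = Σ W_h² (1 − n_h/N_h) s_h²/n_h, with W_h = N_h/N and N = 850:
  stratum A: (190/850)²·(1 − 41/190)·1.30²/41 = 0.00161512
  stratum B: (450/850)²·(1 − 28/450)·0.97²/28 = 0.00883227
  stratum C: (210/850)²·(1 − 27/210)·0.98²/27 = 0.001892
V̂(ȳ_st) = 0.0123394

V̂(ȳ_st) ≈ 0.0123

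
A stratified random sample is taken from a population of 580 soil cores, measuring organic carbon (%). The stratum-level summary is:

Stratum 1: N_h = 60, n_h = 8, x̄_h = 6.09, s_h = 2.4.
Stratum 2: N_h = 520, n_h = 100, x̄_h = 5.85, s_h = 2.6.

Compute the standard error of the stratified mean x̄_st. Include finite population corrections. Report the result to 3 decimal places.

V̂(x̄_st) = Σ W_h² (1 − n_h/N_h) s_h²/n_h, with W_h = N_h/N and N = 580:
  stratum 1: (60/580)²·(1 − 8/60)·2.4²/8 = 0.00667776
  stratum 2: (520/580)²·(1 − 100/520)·2.6²/100 = 0.0438878
V̂(x̄_st) = 0.0505655
SE(x̄_st) = √0.0505655 = 0.224868

SE(x̄_st) ≈ 0.225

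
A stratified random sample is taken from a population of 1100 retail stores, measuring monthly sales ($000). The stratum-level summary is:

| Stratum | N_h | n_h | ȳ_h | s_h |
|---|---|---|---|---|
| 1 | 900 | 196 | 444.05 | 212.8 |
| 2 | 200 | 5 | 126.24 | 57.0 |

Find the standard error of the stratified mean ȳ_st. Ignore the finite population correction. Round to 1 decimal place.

V̂(ȳ_st) = Σ W_h² s_h²/n_h, with W_h = N_h/N and N = 1100:
  stratum 1: (900/1100)²·212.8²/196 = 154.663
  stratum 2: (200/1100)²·57.0²/5 = 21.481
V̂(ȳ_st) = 176.144
SE(ȳ_st) = √176.144 = 13.2719

SE(ȳ_st) ≈ 13.3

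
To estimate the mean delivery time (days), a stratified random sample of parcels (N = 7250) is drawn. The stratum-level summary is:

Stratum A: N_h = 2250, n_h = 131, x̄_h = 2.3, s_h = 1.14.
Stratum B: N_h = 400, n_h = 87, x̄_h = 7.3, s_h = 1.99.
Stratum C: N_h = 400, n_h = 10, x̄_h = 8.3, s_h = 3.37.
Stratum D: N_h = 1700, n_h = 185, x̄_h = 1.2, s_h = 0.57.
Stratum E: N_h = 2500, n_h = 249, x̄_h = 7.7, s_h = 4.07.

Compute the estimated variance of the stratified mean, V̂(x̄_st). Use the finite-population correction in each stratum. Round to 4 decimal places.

V̂(x̄_st) ≈ 0.0116

V̂(x̄_st) = Σ W_h² (1 − n_h/N_h) s_h²/n_h, with W_h = N_h/N and N = 7250:
  stratum A: (2250/7250)²·(1 − 131/2250)·1.14²/131 = 0.000899862
  stratum B: (400/7250)²·(1 − 87/400)·1.99²/87 = 0.000108421
  stratum C: (400/7250)²·(1 − 10/400)·3.37²/10 = 0.00337061
  stratum D: (1700/7250)²·(1 − 185/1700)·0.57²/185 = 8.60525e-05
  stratum E: (2500/7250)²·(1 − 249/2500)·4.07²/249 = 0.00712244
V̂(x̄_st) = 0.0115874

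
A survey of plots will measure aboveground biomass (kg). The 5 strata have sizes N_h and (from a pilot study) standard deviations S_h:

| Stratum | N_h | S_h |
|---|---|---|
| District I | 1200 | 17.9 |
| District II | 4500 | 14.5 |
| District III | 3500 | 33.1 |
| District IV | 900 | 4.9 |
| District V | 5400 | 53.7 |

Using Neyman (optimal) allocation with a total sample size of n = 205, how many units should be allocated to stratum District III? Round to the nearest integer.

Neyman allocation: n_h = n · N_h S_h / Σ N_i S_i, with n = 205.
  stratum District I: N_h·S_h = 1200·17.9 = 21480.00
  stratum District II: N_h·S_h = 4500·14.5 = 65250.00
  stratum District III: N_h·S_h = 3500·33.1 = 115850.00
  stratum District IV: N_h·S_h = 900·4.9 = 4410.00
  stratum District V: N_h·S_h = 5400·53.7 = 289980.00
Σ N_h S_h = 496970.00
n for stratum District III = 205·115850.00/496970.00 = 47.788 → 48

48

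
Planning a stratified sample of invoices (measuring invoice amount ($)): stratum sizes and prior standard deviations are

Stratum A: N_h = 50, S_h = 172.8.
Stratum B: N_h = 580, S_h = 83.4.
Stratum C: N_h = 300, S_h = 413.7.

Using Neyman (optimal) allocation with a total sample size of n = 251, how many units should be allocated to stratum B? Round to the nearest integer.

67

Neyman allocation: n_h = n · N_h S_h / Σ N_i S_i, with n = 251.
  stratum A: N_h·S_h = 50·172.8 = 8640.00
  stratum B: N_h·S_h = 580·83.4 = 48372.00
  stratum C: N_h·S_h = 300·413.7 = 124110.00
Σ N_h S_h = 181122.00
n for stratum B = 251·48372.00/181122.00 = 67.034 → 67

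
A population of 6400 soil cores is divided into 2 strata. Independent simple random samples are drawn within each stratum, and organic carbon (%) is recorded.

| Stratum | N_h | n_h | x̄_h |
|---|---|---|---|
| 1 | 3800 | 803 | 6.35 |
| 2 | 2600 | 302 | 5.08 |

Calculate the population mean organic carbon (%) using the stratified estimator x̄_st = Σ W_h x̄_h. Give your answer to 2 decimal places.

N = Σ N_h = 6400. Stratum weights W_h = N_h/N.
x̄_st = (3800·6.35 + 2600·5.08) / 6400 = 5.8341

x̄_st ≈ 5.83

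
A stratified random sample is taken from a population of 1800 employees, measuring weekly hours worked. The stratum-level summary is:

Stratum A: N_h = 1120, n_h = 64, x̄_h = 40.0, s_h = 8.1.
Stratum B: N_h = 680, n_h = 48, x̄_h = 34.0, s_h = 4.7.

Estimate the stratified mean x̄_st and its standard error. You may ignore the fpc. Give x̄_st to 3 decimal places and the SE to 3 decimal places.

x̄_st ≈ 37.733, SE ≈ 0.680

x̄_st = Σ W_h x̄_h = (1120·40.0 + 680·34.0)/1800 = 37.73333
V̂(x̄_st) = Σ W_h² s_h²/n_h, with W_h = N_h/N and N = 1800:
  stratum A: (1120/1800)²·8.1²/64 = 0.3969
  stratum B: (680/1800)²·4.7²/48 = 0.0656791
V̂(x̄_st) = 0.462579
SE(x̄_st) = √0.462579 = 0.680132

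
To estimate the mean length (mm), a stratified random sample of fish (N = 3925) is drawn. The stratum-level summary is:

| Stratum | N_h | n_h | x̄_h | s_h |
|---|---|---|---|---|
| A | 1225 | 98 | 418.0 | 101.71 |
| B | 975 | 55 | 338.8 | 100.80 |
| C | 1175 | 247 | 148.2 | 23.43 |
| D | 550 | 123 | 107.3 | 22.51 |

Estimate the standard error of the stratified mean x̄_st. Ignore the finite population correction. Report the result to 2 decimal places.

SE(x̄_st) ≈ 4.69

V̂(x̄_st) = Σ W_h² s_h²/n_h, with W_h = N_h/N and N = 3925:
  stratum A: (1225/3925)²·101.71²/98 = 10.2824
  stratum B: (975/3925)²·100.80²/55 = 11.3996
  stratum C: (1175/3925)²·23.43²/247 = 0.199179
  stratum D: (550/3925)²·22.51²/123 = 0.0808895
V̂(x̄_st) = 21.962
SE(x̄_st) = √21.962 = 4.68637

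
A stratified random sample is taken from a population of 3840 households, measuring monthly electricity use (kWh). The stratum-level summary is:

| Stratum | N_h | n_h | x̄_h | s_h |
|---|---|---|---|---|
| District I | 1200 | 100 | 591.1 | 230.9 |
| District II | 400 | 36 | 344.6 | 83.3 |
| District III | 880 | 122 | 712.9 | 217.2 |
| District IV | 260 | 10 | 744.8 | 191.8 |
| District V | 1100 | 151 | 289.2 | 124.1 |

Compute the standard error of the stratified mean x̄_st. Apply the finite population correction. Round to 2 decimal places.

SE(x̄_st) ≈ 9.52

V̂(x̄_st) = Σ W_h² (1 − n_h/N_h) s_h²/n_h, with W_h = N_h/N and N = 3840:
  stratum District I: (1200/3840)²·(1 − 100/1200)·230.9²/100 = 47.7265
  stratum District II: (400/3840)²·(1 − 36/400)·83.3²/36 = 1.90321
  stratum District III: (880/3840)²·(1 − 122/880)·217.2²/122 = 17.4924
  stratum District IV: (260/3840)²·(1 − 10/260)·191.8²/10 = 16.2162
  stratum District V: (1100/3840)²·(1 − 151/1100)·124.1²/151 = 7.22043
V̂(x̄_st) = 90.5587
SE(x̄_st) = √90.5587 = 9.51623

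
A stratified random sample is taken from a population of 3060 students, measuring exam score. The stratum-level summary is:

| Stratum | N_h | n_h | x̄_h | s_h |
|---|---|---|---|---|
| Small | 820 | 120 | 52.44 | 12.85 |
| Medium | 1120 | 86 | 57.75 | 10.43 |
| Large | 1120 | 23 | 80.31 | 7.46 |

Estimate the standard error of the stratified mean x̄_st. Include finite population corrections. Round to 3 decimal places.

SE(x̄_st) ≈ 0.747

V̂(x̄_st) = Σ W_h² (1 − n_h/N_h) s_h²/n_h, with W_h = N_h/N and N = 3060:
  stratum Small: (820/3060)²·(1 − 120/820)·12.85²/120 = 0.0843517
  stratum Medium: (1120/3060)²·(1 − 86/1120)·10.43²/86 = 0.156447
  stratum Large: (1120/3060)²·(1 − 23/1120)·7.46²/23 = 0.317491
V̂(x̄_st) = 0.558289
SE(x̄_st) = √0.558289 = 0.747188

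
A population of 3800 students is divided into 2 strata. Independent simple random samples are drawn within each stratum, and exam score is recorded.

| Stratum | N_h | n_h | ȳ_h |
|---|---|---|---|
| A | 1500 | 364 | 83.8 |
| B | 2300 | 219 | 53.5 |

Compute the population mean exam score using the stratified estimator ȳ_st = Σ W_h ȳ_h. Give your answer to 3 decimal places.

ȳ_st ≈ 65.461

N = Σ N_h = 3800. Stratum weights W_h = N_h/N.
ȳ_st = (1500·83.8 + 2300·53.5) / 3800 = 65.46053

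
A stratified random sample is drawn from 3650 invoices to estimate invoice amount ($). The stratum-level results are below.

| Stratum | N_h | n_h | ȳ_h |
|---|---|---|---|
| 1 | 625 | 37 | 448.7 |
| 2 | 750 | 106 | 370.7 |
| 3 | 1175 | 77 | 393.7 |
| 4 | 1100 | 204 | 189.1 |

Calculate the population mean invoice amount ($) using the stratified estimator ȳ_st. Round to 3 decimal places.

N = Σ N_h = 3650. Stratum weights W_h = N_h/N.
ȳ_st = (625·448.7 + 750·370.7 + 1175·393.7 + 1100·189.1) / 3650 = 336.73151

ȳ_st ≈ 336.732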